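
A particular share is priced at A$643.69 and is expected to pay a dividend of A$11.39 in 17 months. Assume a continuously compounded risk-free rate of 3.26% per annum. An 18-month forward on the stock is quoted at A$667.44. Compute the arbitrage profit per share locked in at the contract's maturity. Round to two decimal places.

A$2.91 per share

PV(dividends) I = 11.39·e^(−0.0326·17/12) = 10.8759
Fair forward F* = (S − I)·e^(rT) = (643.69 − 10.8759)·e^0.048900 = 632.8141 × 1.050115 = 664.5276
Market A$667.44 > fair 664.5276: forward overpriced → cash-and-carry (borrow at r, buy the stock and collect the dividends, short the forward).
Profit at T = |F_mkt − F*| = |667.44 − 664.5276| = A$2.91 per share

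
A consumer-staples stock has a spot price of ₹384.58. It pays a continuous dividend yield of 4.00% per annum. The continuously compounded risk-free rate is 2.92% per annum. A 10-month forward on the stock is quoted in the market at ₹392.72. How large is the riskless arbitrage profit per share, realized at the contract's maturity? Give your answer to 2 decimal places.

₹11.59 per share

Fair forward: F* = S·e^(carry·T), with carry = (r − q) = 0.0292 − 0.0400 = -0.0108
F* = 384.58 · e^(-0.0108 × 10/12) = 384.58 · e^-0.009000 = 384.58 × 0.991040 = ₹381.1342
Market ₹392.72 > fair ₹381.1342: forward overpriced → cash-and-carry (buy spot, short the forward).
At maturity, profit = |F_mkt − F*| = |392.72 − 381.1342| = ₹11.59 per share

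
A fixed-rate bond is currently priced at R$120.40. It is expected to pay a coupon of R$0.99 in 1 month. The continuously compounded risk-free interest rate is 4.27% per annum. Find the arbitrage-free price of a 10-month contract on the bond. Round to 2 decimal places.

PV(coupons) I = 0.99·e^(−0.0427·1/12)
I = 0.9865
F = (S − I)·e^(rT) = (120.40 − 0.9865) · e^(0.0427·10/12)
= 119.4135 · e^0.035583 = 119.4135 × 1.036224 = R$123.74

R$123.74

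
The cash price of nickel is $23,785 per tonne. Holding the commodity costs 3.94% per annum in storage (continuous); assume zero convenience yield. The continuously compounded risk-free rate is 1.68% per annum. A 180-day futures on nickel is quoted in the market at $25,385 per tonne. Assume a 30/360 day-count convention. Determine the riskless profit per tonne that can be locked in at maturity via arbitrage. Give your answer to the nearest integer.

$922 per tonne

Fair futures: F* = S·e^(carry·T), with carry = (r + u) = 0.0168 + 0.0394 = 0.0562
F* = 23785 · e^(0.0562 × 180/360) = 23785 · e^0.028100 = 23785 × 1.028499 = $24462.8487
Market $25385 > fair $24462.8487: forward overpriced → cash-and-carry (buy spot, short the forward).
At maturity, profit = |F_mkt − F*| = |25385 − 24462.8487| = $922 per tonne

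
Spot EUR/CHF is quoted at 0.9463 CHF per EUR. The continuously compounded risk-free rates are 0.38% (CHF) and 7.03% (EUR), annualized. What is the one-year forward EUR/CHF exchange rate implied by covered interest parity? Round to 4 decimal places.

F = S·e^((r_CHF − r_EUR)T) = 0.9463 · e^((0.0038 − 0.0703) × 12/12)
= 0.9463 · e^-0.066500 = 0.9463 × 0.935663
F = 0.8854 CHF per EUR

0.8854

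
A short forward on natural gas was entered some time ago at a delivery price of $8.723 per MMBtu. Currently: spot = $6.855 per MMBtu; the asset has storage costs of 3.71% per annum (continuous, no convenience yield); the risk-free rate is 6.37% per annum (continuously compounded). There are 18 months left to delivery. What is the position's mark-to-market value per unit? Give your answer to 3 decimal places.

Current fair forward for the remaining 18 months: F = S·e^((r + u)·T), (r + u) = 0.0637 + 0.0371 = 0.1008
F = 6.855 · e^(0.1008 × 18/12) = 6.855 × 1.163229 = 7.9739
Value of long forward = (F − K)·e^(−rT) = (7.9739 − 8.723) · e^(−0.0637·18/12)
= -0.7491 × 0.908873 = -0.681
Short position value = −(long value) = $0.681

$0.681 per MMBtu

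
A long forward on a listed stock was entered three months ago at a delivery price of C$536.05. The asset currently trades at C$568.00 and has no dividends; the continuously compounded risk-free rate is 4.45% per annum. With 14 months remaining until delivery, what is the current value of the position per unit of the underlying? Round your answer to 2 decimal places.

Current fair forward for the remaining 14 months: F = S·e^(r·T), r = 0.0445
F = 568.00 · e^(0.0445 × 14/12) = 568.00 × 1.053288 = 598.2676
Value of long forward = (F − K)·e^(−rT) = (598.2676 − 536.05) · e^(−0.0445·14/12)
= 62.2176 × 0.949408 = 59.07

C$59.07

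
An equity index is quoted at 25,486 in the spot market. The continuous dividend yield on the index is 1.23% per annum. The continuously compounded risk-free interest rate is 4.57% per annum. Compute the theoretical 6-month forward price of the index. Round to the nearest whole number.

25,915

F = S·e^((r − q)T) = 25486 · e^((0.0457 − 0.0123) × 6/12)
= 25486 · e^0.016700 = 25486 × 1.016840
F = 25,915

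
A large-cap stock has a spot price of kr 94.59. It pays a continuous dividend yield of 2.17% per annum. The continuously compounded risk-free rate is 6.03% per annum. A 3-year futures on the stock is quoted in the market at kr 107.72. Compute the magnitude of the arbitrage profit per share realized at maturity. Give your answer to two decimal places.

kr 1.52 per share

Fair futures: F* = S·e^(carry·T), with carry = (r − q) = 0.0603 − 0.0217 = 0.0386
F* = 94.59 · e^(0.0386 × 3) = 94.59 · e^0.115800 = 94.59 × 1.122771 = kr 106.2029
Market kr 107.72 > fair kr 106.2029: forward overpriced → cash-and-carry (buy spot, short the forward).
At maturity, profit = |F_mkt − F*| = |107.72 − 106.2029| = kr 1.52 per share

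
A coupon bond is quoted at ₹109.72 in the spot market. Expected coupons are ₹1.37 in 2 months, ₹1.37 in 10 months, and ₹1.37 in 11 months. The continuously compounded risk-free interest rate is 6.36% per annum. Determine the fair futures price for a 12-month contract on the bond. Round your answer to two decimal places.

₹112.72

PV(coupons) I = 1.37·e^(−0.0636·2/12) + 1.37·e^(−0.0636·10/12) + 1.37·e^(−0.0636·11/12)
I = 1.3556 + 1.2993 + 1.2924 = 3.9473
F = (S − I)·e^(rT) = (109.72 − 3.9473) · e^(0.0636·12/12)
= 105.7727 · e^0.063600 = 105.7727 × 1.065666 = ₹112.72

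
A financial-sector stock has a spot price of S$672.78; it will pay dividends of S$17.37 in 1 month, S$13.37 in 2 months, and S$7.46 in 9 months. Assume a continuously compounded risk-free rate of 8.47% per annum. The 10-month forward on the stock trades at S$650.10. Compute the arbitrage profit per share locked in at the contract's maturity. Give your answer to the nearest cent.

S$31.71 per share

PV(dividends) I = 17.37·e^(−0.0847·1/12) + 13.37·e^(−0.0847·2/12) + 7.46·e^(−0.0847·9/12) = 37.4313
Fair forward F* = (S − I)·e^(rT) = (672.78 − 37.4313)·e^0.070583 = 635.3487 × 1.073134 = 681.8143
Market S$650.10 < fair 681.8143: forward underpriced → reverse cash-and-carry (short the stock, invest proceeds at r, pay the dividends, go long the forward).
Profit at T = |F_mkt − F*| = |650.10 − 681.8143| = S$31.71 per share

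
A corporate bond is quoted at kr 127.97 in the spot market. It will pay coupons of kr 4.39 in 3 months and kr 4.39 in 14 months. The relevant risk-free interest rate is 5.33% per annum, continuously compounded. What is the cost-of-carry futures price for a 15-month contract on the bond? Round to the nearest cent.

kr 127.75

PV(coupons) I = 4.39·e^(−0.0533·3/12) + 4.39·e^(−0.0533·14/12)
I = 4.3319 + 4.1253 = 8.4572
F = (S − I)·e^(rT) = (127.97 − 8.4572) · e^(0.0533·15/12)
= 119.5128 · e^0.066625 = 119.5128 × 1.068895 = kr 127.75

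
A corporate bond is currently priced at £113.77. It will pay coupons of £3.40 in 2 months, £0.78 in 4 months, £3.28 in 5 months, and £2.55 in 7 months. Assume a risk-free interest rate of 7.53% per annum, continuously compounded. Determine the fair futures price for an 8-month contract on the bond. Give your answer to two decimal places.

£109.39

PV(coupons) I = 3.40·e^(−0.0753·2/12) + 0.78·e^(−0.0753·4/12) + 3.28·e^(−0.0753·5/12) + 2.55·e^(−0.0753·7/12)
I = 3.3576 + 0.7607 + 3.1787 + 2.4404 = 9.7374
F = (S − I)·e^(rT) = (113.77 − 9.7374) · e^(0.0753·8/12)
= 104.0326 · e^0.050200 = 104.0326 × 1.051481 = £109.39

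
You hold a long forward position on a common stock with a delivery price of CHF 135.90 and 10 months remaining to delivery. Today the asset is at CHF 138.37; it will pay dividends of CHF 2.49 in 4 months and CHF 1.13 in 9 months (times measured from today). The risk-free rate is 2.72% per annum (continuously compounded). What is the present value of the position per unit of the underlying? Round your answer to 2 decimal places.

PV(remaining dividends) I = 2.49·e^(−0.0272·4/12) + 1.13·e^(−0.0272·9/12) = 3.5747
Current forward F = (S − I)·e^(rT) = (138.37 − 3.5747)·e^(0.0272·10/12) = 134.7953 × 1.022926 = 137.8856
Value (long) = (F − K)·e^(−rT) = (137.8856 − 135.90) × 0.977588 = 1.9411
Value = CHF 1.94

CHF 1.94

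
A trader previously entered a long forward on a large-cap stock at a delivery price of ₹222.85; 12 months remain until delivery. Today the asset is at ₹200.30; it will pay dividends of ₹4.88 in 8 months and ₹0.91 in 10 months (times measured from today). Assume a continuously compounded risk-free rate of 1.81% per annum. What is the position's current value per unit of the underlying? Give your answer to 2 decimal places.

PV(remaining dividends) I = 4.88·e^(−0.0181·8/12) + 0.91·e^(−0.0181·10/12) = 5.7178
Current forward F = (S − I)·e^(rT) = (200.30 − 5.7178)·e^(0.0181·12/12) = 194.5822 × 1.018265 = 198.1362
Value (long) = (F − K)·e^(−rT) = (198.1362 − 222.85) × 0.982063 = -24.2705
Value = -₹24.27

-₹24.27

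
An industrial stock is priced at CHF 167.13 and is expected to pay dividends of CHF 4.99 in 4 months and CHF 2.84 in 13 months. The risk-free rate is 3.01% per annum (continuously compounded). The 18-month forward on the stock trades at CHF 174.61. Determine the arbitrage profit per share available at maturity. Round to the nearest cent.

CHF 7.81 per share

PV(dividends) I = 4.99·e^(−0.0301·4/12) + 2.84·e^(−0.0301·13/12) = 7.6891
Fair forward F* = (S − I)·e^(rT) = (167.13 − 7.6891)·e^0.045150 = 159.4409 × 1.046185 = 166.8047
Market CHF 174.61 > fair 166.8047: forward overpriced → cash-and-carry (borrow at r, buy the stock and collect the dividends, short the forward).
Profit at T = |F_mkt − F*| = |174.61 − 166.8047| = CHF 7.81 per share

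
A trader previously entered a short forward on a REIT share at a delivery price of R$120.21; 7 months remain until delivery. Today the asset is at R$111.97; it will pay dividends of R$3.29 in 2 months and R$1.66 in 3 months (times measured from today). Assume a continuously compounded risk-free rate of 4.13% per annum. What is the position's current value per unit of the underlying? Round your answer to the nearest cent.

PV(remaining dividends) I = 3.29·e^(−0.0413·2/12) + 1.66·e^(−0.0413·3/12) = 4.9104
Current forward F = (S − I)·e^(rT) = (111.97 − 4.9104)·e^(0.0413·7/12) = 107.0596 × 1.024384 = 109.6701
Value (long) = (F − K)·e^(−rT) = (109.6701 − 120.21) × 0.976196 = -10.2890
Short position value = −(long value) = R$10.29

R$10.29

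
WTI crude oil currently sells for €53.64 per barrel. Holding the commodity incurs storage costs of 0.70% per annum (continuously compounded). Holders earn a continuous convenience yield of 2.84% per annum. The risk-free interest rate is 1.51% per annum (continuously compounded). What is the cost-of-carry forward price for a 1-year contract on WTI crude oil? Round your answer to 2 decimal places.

Net carry = r + u − y = 0.0151 + 0.0070 − 0.0284 = -0.0063
F = S·e^((r+u−y)T) = 53.64 · e^(-0.0063 × 1) = 53.64 · e^-0.006300
= 53.64 × 0.993720 = €53.30 per barrel

€53.30 per barrel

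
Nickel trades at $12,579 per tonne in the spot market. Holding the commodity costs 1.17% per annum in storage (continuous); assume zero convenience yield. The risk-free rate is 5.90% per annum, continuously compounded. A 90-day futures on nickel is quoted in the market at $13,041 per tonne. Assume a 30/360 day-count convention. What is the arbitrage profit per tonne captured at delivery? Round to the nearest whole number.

$238 per tonne

Fair futures: F* = S·e^(carry·T), with carry = (r + u) = 0.0590 + 0.0117 = 0.0707
F* = 12579 · e^(0.0707 × 90/360) = 12579 · e^0.017675 = 12579 × 1.017832 = $12803.3087
Market $13041 > fair $12803.3087: forward overpriced → cash-and-carry (buy spot, short the forward).
At maturity, profit = |F_mkt − F*| = |13041 − 12803.3087| = $238 per tonne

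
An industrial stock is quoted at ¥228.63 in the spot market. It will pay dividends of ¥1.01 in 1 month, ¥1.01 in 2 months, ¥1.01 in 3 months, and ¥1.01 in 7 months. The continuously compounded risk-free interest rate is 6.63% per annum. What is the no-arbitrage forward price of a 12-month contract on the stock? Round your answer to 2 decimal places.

PV(dividends) I = 1.01·e^(−0.0663·1/12) + 1.01·e^(−0.0663·2/12) + 1.01·e^(−0.0663·3/12) + 1.01·e^(−0.0663·7/12)
I = 1.0044 + 0.9989 + 0.9934 + 0.9717 = 3.9684
F = (S − I)·e^(rT) = (228.63 − 3.9684) · e^(0.0663·12/12)
= 224.6616 · e^0.066300 = 224.6616 × 1.068547 = ¥240.06

¥240.06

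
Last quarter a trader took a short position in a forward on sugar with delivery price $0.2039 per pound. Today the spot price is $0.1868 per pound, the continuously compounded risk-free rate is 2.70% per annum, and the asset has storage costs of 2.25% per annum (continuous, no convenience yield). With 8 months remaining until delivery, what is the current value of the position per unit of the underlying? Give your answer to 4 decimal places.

Current fair forward for the remaining 8 months: F = S·e^((r + u)·T), (r + u) = 0.0270 + 0.0225 = 0.0495
F = 0.1868 · e^(0.0495 × 8/12) = 0.1868 × 1.033551 = 0.1931
Value of long forward = (F − K)·e^(−rT) = (0.1931 − 0.2039) · e^(−0.0270·8/12)
= -0.0108 × 0.982161 = -0.0106
Short position value = −(long value) = $0.0106

$0.0106 per pound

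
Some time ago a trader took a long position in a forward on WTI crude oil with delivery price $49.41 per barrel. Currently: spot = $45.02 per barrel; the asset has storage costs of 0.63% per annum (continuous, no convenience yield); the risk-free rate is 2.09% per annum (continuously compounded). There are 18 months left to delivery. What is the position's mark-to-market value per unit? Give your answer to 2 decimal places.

-$2.44 per barrel

Current fair forward for the remaining 18 months: F = S·e^((r + u)·T), (r + u) = 0.0209 + 0.0063 = 0.0272
F = 45.02 · e^(0.0272 × 18/12) = 45.02 × 1.041644 = 46.8948
Value of long forward = (F − K)·e^(−rT) = (46.8948 − 49.41) · e^(−0.0209·18/12)
= -2.5152 × 0.969136 = -2.44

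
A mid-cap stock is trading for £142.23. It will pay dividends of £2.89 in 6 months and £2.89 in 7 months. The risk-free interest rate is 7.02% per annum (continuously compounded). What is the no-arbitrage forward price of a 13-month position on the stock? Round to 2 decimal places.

£147.46

PV(dividends) I = 2.89·e^(−0.0702·6/12) + 2.89·e^(−0.0702·7/12)
I = 2.7903 + 2.7740 = 5.5643
F = (S − I)·e^(rT) = (142.23 − 5.5643) · e^(0.0702·13/12)
= 136.6657 · e^0.076050 = 136.6657 × 1.079017 = £147.46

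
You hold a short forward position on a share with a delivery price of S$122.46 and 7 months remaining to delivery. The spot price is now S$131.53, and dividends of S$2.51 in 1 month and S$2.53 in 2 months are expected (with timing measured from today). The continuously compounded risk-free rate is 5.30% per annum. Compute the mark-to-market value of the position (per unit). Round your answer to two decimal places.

PV(remaining dividends) I = 2.51·e^(−0.0530·1/12) + 2.53·e^(−0.0530·2/12) = 5.0067
Current forward F = (S − I)·e^(rT) = (131.53 − 5.0067)·e^(0.0530·7/12) = 126.5233 × 1.031400 = 130.4961
Value (long) = (F − K)·e^(−rT) = (130.4961 − 122.46) × 0.969556 = 7.7914
Short position value = −(long value) = -S$7.79

-S$7.79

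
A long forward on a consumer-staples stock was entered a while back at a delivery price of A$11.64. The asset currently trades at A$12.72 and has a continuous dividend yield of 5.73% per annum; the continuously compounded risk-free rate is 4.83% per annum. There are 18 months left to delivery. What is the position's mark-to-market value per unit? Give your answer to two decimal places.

Current fair forward for the remaining 18 months: F = S·e^((r − q)·T), (r − q) = 0.0483 − 0.0573 = -0.0090
F = 12.72 · e^(-0.0090 × 18/12) = 12.72 × 0.986591 = 12.5494
Value of long forward = (F − K)·e^(−rT) = (12.5494 − 11.64) · e^(−0.0483·18/12)
= 0.9094 × 0.930112 = 0.85

A$0.85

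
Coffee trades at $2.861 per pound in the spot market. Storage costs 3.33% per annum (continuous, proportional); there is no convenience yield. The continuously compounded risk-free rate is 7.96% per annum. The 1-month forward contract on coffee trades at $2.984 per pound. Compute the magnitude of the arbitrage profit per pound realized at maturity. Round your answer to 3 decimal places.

Fair forward: F* = S·e^(carry·T), with carry = (r + u) = 0.0796 + 0.0333 = 0.1129
F* = 2.861 · e^(0.1129 × 1/12) = 2.861 · e^0.009408 = 2.861 × 1.009452 = $2.8880
Market $2.984 > fair $2.8880: forward overpriced → cash-and-carry (buy spot, short the forward).
At maturity, profit = |F_mkt − F*| = |2.984 − 2.8880| = $0.096 per pound

$0.096 per pound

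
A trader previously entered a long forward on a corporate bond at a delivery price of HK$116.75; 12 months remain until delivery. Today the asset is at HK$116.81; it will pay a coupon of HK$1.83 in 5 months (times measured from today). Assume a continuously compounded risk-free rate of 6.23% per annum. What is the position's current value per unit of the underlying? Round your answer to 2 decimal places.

PV(remaining coupons) I = 1.83·e^(−0.0623·5/12) = 1.7831
Current forward F = (S − I)·e^(rT) = (116.81 − 1.7831)·e^(0.0623·12/12) = 115.0269 × 1.064282 = 122.4211
Value (long) = (F − K)·e^(−rT) = (122.4211 − 116.75) × 0.939601 = 5.3286
Value = HK$5.33

HK$5.33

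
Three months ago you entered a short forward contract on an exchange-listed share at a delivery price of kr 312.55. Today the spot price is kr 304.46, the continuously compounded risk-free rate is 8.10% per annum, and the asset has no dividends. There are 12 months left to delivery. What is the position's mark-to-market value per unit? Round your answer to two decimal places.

Current fair forward for the remaining 12 months: F = S·e^(r·T), r = 0.0810
F = 304.46 · e^(0.0810 × 12/12) = 304.46 × 1.084371 = 330.1476
Value of long forward = (F − K)·e^(−rT) = (330.1476 − 312.55) · e^(−0.0810·12/12)
= 17.5976 × 0.922194 = 16.23
Short position value = −(long value) = -kr 16.23

-kr 16.23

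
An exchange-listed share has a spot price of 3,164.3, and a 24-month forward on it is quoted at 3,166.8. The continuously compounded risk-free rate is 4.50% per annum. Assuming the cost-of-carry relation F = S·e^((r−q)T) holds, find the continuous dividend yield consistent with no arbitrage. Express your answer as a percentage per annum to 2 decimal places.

4.46%

From F = S·e^((r−q)T): (r − q) = ln(F/S)/T
ln(3166.8/3164.3) = ln(1.000790) = 0.000790
(r − q) = 0.000790 / (24/12) = 0.000395
q = r − ln(F/S)/T = 0.0450 − 0.000395 = 0.044605
q = 4.46%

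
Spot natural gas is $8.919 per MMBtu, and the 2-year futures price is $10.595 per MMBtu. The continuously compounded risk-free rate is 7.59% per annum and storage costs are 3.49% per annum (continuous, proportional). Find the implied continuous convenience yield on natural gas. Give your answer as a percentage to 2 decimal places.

F = S·e^((r+u−y)T) ⇒ (r+u−y) = ln(F/S)/T
ln(10.595/8.919) = 0.172198; /T ⇒ 0.086099
y = r + u − ln(F/S)/T = 0.0759 + 0.0349 − 0.086099 = 0.024701
y = 2.47%

2.47%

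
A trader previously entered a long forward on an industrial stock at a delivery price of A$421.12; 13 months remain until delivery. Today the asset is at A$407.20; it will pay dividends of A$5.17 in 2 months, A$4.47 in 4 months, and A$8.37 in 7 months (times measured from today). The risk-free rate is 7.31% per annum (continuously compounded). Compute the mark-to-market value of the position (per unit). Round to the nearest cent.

PV(remaining dividends) I = 5.17·e^(−0.0731·2/12) + 4.47·e^(−0.0731·4/12) + 8.37·e^(−0.0731·7/12) = 17.4904
Current forward F = (S − I)·e^(rT) = (407.20 − 17.4904)·e^(0.0731·13/12) = 389.7096 × 1.082412 = 421.8263
Value (long) = (F − K)·e^(−rT) = (421.8263 − 421.12) × 0.923863 = 0.6525
Value = A$0.65

A$0.65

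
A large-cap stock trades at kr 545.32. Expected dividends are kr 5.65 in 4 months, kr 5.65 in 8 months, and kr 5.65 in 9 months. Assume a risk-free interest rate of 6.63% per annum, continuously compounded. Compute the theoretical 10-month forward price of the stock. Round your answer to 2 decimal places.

kr 559.06

PV(dividends) I = 5.65·e^(−0.0663·4/12) + 5.65·e^(−0.0663·8/12) + 5.65·e^(−0.0663·9/12)
I = 5.5265 + 5.4057 + 5.3759 = 16.3081
F = (S − I)·e^(rT) = (545.32 − 16.3081) · e^(0.0663·10/12)
= 529.0119 · e^0.055250 = 529.0119 × 1.056805 = kr 559.06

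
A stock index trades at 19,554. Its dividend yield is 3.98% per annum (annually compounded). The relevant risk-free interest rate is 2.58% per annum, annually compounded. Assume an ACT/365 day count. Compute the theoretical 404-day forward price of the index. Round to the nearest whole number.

F = S · (1+r)^T / (1+q)^T
= 19554 × 1.028596 / 1.044145 = 19554 × 0.985108
F = 19,263

19,263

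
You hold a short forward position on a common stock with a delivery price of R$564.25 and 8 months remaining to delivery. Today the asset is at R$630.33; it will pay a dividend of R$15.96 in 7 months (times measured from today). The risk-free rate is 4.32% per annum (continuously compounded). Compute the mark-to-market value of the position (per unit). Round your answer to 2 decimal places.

-R$66.54

PV(remaining dividends) I = 15.96·e^(−0.0432·7/12) = 15.5628
Current forward F = (S − I)·e^(rT) = (630.33 − 15.5628)·e^(0.0432·8/12) = 614.7672 × 1.029219 = 632.7301
Value (long) = (F − K)·e^(−rT) = (632.7301 − 564.25) × 0.971611 = 66.5360
Short position value = −(long value) = -R$66.54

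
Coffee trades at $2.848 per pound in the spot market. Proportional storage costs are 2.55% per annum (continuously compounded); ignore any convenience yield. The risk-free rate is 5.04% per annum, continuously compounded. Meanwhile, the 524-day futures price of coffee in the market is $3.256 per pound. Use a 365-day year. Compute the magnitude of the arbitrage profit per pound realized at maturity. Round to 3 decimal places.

Fair futures: F* = S·e^(carry·T), with carry = (r + u) = 0.0504 + 0.0255 = 0.0759
F* = 2.848 · e^(0.0759 × 524/365) = 2.848 · e^0.108963 = 2.848 × 1.115121 = $3.1759
Market $3.256 > fair $3.1759: forward overpriced → cash-and-carry (buy spot, short the forward).
At maturity, profit = |F_mkt − F*| = |3.256 − 3.1759| = $0.080 per pound

$0.080 per pound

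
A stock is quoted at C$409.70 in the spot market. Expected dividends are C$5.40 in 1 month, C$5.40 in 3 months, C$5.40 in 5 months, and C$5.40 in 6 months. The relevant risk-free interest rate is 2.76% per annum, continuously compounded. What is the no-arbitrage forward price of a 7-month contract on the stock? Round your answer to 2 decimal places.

C$394.59

PV(dividends) I = 5.40·e^(−0.0276·1/12) + 5.40·e^(−0.0276·3/12) + 5.40·e^(−0.0276·5/12) + 5.40·e^(−0.0276·6/12)
I = 5.3876 + 5.3629 + 5.3383 + 5.3260 = 21.4148
F = (S − I)·e^(rT) = (409.70 − 21.4148) · e^(0.0276·7/12)
= 388.2852 · e^0.016100 = 388.2852 × 1.016230 = C$394.59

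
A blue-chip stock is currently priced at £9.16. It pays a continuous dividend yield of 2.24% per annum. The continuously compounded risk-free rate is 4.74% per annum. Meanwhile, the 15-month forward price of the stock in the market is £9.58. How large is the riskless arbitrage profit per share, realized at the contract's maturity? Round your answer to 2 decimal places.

£0.13 per share

Fair forward: F* = S·e^(carry·T), with carry = (r − q) = 0.0474 − 0.0224 = 0.0250
F* = 9.16 · e^(0.0250 × 15/12) = 9.16 · e^0.031250 = 9.16 × 1.031743 = £9.4508
Market £9.58 > fair £9.4508: forward overpriced → cash-and-carry (buy spot, short the forward).
At maturity, profit = |F_mkt − F*| = |9.58 − 9.4508| = £0.13 per share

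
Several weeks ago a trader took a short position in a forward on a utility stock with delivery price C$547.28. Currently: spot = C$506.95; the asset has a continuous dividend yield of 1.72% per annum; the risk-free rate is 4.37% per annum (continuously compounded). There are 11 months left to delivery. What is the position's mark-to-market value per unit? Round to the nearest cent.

C$26.77

Current fair forward for the remaining 11 months: F = S·e^((r − q)·T), (r − q) = 0.0437 − 0.0172 = 0.0265
F = 506.95 · e^(0.0265 × 11/12) = 506.95 × 1.024589 = 519.4154
Value of long forward = (F − K)·e^(−rT) = (519.4154 − 547.28) · e^(−0.0437·11/12)
= -27.8646 × 0.960733 = -26.77
Short position value = −(long value) = C$26.77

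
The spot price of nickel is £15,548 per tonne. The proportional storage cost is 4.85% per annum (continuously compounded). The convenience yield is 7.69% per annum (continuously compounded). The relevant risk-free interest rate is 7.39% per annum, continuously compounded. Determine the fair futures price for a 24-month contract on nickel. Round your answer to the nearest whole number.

£17,029 per tonne

Net carry = r + u − y = 0.0739 + 0.0485 − 0.0769 = 0.0455
F = S·e^((r+u−y)T) = 15548 · e^(0.0455 × 24/12) = 15548 · e^0.091000
= 15548 × 1.095269 = £17,029 per tonne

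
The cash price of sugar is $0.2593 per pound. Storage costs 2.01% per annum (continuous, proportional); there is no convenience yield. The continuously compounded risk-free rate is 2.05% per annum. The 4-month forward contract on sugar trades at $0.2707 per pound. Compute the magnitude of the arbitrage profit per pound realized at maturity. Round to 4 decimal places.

Fair forward: F* = S·e^(carry·T), with carry = (r + u) = 0.0205 + 0.0201 = 0.0406
F* = 0.2593 · e^(0.0406 × 4/12) = 0.2593 · e^0.013533 = 0.2593 × 1.013625 = $0.2628
Market $0.2707 > fair $0.2628: forward overpriced → cash-and-carry (buy spot, short the forward).
At maturity, profit = |F_mkt − F*| = |0.2707 − 0.2628| = $0.0079 per pound

$0.0079 per pound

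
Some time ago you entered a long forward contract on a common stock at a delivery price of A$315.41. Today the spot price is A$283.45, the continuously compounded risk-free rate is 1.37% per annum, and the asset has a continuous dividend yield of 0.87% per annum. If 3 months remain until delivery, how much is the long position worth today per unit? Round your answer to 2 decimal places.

-A$31.50

Current fair forward for the remaining 3 months: F = S·e^((r − q)·T), (r − q) = 0.0137 − 0.0087 = 0.0050
F = 283.45 · e^(0.0050 × 3/12) = 283.45 × 1.001251 = 283.8046
Value of long forward = (F − K)·e^(−rT) = (283.8046 − 315.41) · e^(−0.0137·3/12)
= -31.6054 × 0.996581 = -31.50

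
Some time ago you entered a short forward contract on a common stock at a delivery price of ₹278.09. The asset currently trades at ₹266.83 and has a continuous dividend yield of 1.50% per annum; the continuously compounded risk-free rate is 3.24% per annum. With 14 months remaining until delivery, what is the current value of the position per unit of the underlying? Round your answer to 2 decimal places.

Current fair forward for the remaining 14 months: F = S·e^((r − q)·T), (r − q) = 0.0324 − 0.0150 = 0.0174
F = 266.83 · e^(0.0174 × 14/12) = 266.83 × 1.020507 = 272.3019
Value of long forward = (F − K)·e^(−rT) = (272.3019 − 278.09) · e^(−0.0324·14/12)
= -5.7881 × 0.962906 = -5.57
Short position value = −(long value) = ₹5.57

₹5.57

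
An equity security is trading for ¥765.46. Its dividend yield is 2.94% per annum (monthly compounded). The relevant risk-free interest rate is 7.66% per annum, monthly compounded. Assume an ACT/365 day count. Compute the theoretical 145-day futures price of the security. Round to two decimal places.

¥779.88

F = S · (1+r/12)^(12T) / (1+q/12)^(12T)
= 765.46 × 1.030798 / 1.011733 = 765.46 × 1.018844
F = ¥779.88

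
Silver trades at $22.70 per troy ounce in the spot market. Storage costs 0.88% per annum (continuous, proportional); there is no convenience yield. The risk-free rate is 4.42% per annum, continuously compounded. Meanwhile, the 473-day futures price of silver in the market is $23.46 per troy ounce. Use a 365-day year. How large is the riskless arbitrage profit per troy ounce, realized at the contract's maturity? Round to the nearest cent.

$0.85 per troy ounce

Fair futures: F* = S·e^(carry·T), with carry = (r + u) = 0.0442 + 0.0088 = 0.0530
F* = 22.70 · e^(0.0530 × 473/365) = 22.70 · e^0.068682 = 22.70 × 1.071096 = $24.3139
Market $23.46 < fair $24.3139: forward underpriced → reverse cash-and-carry (short spot, go long the forward).
At maturity, profit = |F_mkt − F*| = |23.46 − 24.3139| = $0.85 per troy ounce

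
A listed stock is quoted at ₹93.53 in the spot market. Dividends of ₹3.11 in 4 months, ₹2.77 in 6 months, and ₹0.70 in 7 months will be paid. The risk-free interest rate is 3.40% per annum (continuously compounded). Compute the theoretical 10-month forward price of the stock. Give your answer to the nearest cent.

₹89.55

PV(dividends) I = 3.11·e^(−0.0340·4/12) + 2.77·e^(−0.0340·6/12) + 0.70·e^(−0.0340·7/12)
I = 3.0750 + 2.7233 + 0.6863 = 6.4846
F = (S − I)·e^(rT) = (93.53 − 6.4846) · e^(0.0340·10/12)
= 87.0454 · e^0.028333 = 87.0454 × 1.028738 = ₹89.55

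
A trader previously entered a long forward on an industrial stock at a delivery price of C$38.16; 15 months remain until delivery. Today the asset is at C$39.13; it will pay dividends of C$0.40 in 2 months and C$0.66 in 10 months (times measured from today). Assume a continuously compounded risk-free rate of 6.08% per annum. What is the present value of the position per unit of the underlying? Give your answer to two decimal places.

PV(remaining dividends) I = 0.40·e^(−0.0608·2/12) + 0.66·e^(−0.0608·10/12) = 1.0234
Current forward F = (S − I)·e^(rT) = (39.13 − 1.0234)·e^(0.0608·15/12) = 38.1066 × 1.078963 = 41.1156
Value (long) = (F − K)·e^(−rT) = (41.1156 − 38.16) × 0.926816 = 2.7393
Value = C$2.74

C$2.74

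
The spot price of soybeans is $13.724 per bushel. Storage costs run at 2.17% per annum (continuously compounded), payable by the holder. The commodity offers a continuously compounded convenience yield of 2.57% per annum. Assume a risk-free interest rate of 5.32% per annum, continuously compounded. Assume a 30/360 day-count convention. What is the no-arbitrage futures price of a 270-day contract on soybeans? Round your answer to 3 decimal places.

Net carry = r + u − y = 0.0532 + 0.0217 − 0.0257 = 0.0492
F = S·e^((r+u−y)T) = 13.724 · e^(0.0492 × 270/360) = 13.724 · e^0.036900
= 13.724 × 1.037589 = $14.240 per bushel

$14.240 per bushel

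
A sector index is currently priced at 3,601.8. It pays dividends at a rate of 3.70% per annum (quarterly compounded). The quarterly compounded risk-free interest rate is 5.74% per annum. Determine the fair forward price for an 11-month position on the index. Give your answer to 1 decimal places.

3,669.0

F = S · (1+r/4)^(4T) / (1+q/4)^(4T)
= 3601.8 × 1.053631 / 1.034337 = 3601.8 × 1.018653
F = 3,669.0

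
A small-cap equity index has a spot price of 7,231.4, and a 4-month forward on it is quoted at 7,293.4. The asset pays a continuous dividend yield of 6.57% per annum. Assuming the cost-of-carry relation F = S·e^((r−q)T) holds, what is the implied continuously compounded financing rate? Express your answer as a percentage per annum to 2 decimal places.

9.13%

From F = S·e^((r−q)T): (r − q) = ln(F/S)/T
ln(7293.4/7231.4) = ln(1.008574) = 0.008537
(r − q) = 0.008537 / (4/12) = 0.025611
r = ln(F/S)/T + q = 0.025611 + 0.0657 = 0.091311
r = 9.13%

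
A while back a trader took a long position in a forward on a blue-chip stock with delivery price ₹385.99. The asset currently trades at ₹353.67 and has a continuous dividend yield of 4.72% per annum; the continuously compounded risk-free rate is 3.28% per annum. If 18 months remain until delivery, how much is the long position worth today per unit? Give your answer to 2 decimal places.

-₹37.96

Current fair forward for the remaining 18 months: F = S·e^((r − q)·T), (r − q) = 0.0328 − 0.0472 = -0.0144
F = 353.67 · e^(-0.0144 × 18/12) = 353.67 × 0.978632 = 346.1128
Value of long forward = (F − K)·e^(−rT) = (346.1128 − 385.99) · e^(−0.0328·18/12)
= -39.8772 × 0.951991 = -37.96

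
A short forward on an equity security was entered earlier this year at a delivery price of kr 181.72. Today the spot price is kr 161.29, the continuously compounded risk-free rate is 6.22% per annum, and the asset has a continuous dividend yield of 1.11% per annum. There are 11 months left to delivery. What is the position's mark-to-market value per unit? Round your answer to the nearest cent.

kr 11.99

Current fair forward for the remaining 11 months: F = S·e^((r − q)·T), (r − q) = 0.0622 − 0.0111 = 0.0511
F = 161.29 · e^(0.0511 × 11/12) = 161.29 × 1.047956 = 169.0248
Value of long forward = (F − K)·e^(−rT) = (169.0248 − 181.72) · e^(−0.0622·11/12)
= -12.6952 × 0.944578 = -11.99
Short position value = −(long value) = kr 11.99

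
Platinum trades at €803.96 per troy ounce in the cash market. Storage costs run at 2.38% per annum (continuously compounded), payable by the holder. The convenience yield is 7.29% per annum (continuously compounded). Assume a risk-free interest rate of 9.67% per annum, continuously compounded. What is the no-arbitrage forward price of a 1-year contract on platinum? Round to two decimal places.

Net carry = r + u − y = 0.0967 + 0.0238 − 0.0729 = 0.0476
F = S·e^((r+u−y)T) = 803.96 · e^(0.0476 × 1) = 803.96 · e^0.047600
= 803.96 × 1.048751 = €843.15 per troy ounce

€843.15 per troy ounce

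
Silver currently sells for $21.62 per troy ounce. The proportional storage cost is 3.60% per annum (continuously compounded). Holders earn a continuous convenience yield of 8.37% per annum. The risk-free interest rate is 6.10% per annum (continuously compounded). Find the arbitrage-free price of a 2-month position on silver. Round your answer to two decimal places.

$21.67 per troy ounce

Net carry = r + u − y = 0.0610 + 0.0360 − 0.0837 = 0.0133
F = S·e^((r+u−y)T) = 21.62 · e^(0.0133 × 2/12) = 21.62 · e^0.002217
= 21.62 × 1.002219 = $21.67 per troy ounce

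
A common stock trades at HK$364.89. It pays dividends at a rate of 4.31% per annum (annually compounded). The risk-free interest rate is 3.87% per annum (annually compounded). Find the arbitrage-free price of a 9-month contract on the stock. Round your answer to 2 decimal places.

HK$363.74

F = S · (1+r)^T / (1+q)^T
= 364.89 × 1.028887 / 1.032154 = 364.89 × 0.996835
F = HK$363.74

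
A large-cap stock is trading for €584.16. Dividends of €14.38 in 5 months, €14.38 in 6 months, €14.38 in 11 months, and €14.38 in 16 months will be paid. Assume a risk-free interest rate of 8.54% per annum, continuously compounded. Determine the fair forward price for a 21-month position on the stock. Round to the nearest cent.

PV(dividends) I = 14.38·e^(−0.0854·5/12) + 14.38·e^(−0.0854·6/12) + 14.38·e^(−0.0854·11/12) + 14.38·e^(−0.0854·16/12)
I = 13.8773 + 13.7789 + 13.2972 + 12.8324 = 53.7858
F = (S − I)·e^(rT) = (584.16 − 53.7858) · e^(0.0854·21/12)
= 530.3742 · e^0.149450 = 530.3742 × 1.161195 = €615.87

€615.87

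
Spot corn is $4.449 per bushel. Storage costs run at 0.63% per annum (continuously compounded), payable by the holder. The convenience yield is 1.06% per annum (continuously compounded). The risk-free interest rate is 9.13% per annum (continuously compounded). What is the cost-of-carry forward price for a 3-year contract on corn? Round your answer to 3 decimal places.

Net carry = r + u − y = 0.0913 + 0.0063 − 0.0106 = 0.0870
F = S·e^((r+u−y)T) = 4.449 · e^(0.0870 × 3) = 4.449 · e^0.261000
= 4.449 × 1.298228 = $5.776 per bushel

$5.776 per bushel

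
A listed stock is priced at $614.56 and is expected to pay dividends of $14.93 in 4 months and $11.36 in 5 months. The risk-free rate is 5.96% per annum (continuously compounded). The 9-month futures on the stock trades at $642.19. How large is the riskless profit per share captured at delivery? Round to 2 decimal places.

$26.43 per share

PV(dividends) I = 14.93·e^(−0.0596·4/12) + 11.36·e^(−0.0596·5/12) = 25.7177
Fair futures F* = (S − I)·e^(rT) = (614.56 − 25.7177)·e^0.044700 = 588.8423 × 1.045714 = 615.7606
Market $642.19 > fair 615.7606: forward overpriced → cash-and-carry (borrow at r, buy the stock and collect the dividends, short the forward).
Profit at T = |F_mkt − F*| = |642.19 − 615.7606| = $26.43 per share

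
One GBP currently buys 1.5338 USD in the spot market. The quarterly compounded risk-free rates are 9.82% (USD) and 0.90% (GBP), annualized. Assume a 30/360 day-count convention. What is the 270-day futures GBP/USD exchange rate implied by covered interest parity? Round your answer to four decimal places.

By covered interest parity, F = S · (1+r_USD/4)^(4T) / (1+r_GBP/4)^(4T)
= 1.5338 × 1.075473 / 1.006765 = 1.5338 × 1.068246
F = 1.6385 USD per GBP

1.6385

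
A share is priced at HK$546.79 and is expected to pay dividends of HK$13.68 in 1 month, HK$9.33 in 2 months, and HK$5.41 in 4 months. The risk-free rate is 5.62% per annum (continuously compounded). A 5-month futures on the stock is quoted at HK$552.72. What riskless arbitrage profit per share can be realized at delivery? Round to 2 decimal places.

HK$21.81 per share

PV(dividends) I = 13.68·e^(−0.0562·1/12) + 9.33·e^(−0.0562·2/12) + 5.41·e^(−0.0562·4/12) = 28.1687
Fair futures F* = (S − I)·e^(rT) = (546.79 − 28.1687)·e^0.023417 = 518.6213 × 1.023693 = 530.9090
Market HK$552.72 > fair 530.9090: forward overpriced → cash-and-carry (borrow at r, buy the stock and collect the dividends, short the forward).
Profit at T = |F_mkt − F*| = |552.72 − 530.9090| = HK$21.81 per share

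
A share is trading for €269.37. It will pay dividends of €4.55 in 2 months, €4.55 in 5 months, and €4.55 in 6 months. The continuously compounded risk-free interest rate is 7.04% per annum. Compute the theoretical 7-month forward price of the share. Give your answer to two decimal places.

PV(dividends) I = 4.55·e^(−0.0704·2/12) + 4.55·e^(−0.0704·5/12) + 4.55·e^(−0.0704·6/12)
I = 4.4969 + 4.4185 + 4.3926 = 13.3080
F = (S − I)·e^(rT) = (269.37 − 13.3080) · e^(0.0704·7/12)
= 256.0620 · e^0.041067 = 256.0620 × 1.041922 = €266.80

€266.80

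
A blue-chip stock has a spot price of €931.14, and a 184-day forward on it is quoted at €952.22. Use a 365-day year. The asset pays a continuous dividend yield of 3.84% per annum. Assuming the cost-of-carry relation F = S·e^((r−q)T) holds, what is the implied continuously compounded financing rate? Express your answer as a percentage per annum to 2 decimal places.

From F = S·e^((r−q)T): (r − q) = ln(F/S)/T
ln(952.22/931.14) = ln(1.022639) = 0.022387
(r − q) = 0.022387 / (184/365) = 0.044409
r = ln(F/S)/T + q = 0.044409 + 0.0384 = 0.082809
r = 8.28%

8.28%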